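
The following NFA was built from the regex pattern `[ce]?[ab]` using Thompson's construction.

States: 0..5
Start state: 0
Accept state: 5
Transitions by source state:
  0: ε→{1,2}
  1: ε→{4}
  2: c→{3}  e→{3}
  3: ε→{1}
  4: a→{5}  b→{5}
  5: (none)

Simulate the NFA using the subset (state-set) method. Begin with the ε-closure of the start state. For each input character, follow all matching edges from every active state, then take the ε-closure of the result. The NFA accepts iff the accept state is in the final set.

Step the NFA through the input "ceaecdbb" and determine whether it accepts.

S₀ = ε-closure({0}) = {0,1,2,4}
'c' @ 1: {1,3,4}
'e' @ 2: {}  — no active states
rest 'aecdbb' ignored (set empty)
end set {} — state 5 not in

Answer: REJECT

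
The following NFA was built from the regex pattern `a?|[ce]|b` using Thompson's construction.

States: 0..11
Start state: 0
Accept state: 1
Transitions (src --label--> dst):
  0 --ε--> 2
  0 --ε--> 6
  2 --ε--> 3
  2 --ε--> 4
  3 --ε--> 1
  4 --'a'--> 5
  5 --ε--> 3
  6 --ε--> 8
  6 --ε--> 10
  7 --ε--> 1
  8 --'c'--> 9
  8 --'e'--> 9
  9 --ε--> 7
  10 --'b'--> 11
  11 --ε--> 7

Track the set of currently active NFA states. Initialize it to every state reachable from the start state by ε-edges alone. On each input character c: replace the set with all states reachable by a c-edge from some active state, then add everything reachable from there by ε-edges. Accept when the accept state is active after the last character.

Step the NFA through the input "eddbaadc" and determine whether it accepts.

S₀ = ε-closure({0}) = {0,1,2,3,4,6,8,10}
'e' @ 1: {1,7,9}  [accepting]
'd' @ 2: {}  — state set empty
rest 'dbaadc' ignored (set empty)
final: {}; accept 1 not in set

Answer: REJECT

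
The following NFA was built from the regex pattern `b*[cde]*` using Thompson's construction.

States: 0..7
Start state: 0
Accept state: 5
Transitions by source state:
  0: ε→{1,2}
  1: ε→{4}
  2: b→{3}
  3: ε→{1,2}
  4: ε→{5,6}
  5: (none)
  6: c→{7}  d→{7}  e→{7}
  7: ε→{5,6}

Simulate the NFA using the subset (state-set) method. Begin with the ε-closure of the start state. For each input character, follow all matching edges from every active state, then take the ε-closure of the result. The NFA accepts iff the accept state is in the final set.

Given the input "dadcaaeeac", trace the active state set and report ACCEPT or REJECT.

initial (ε-close {0}): {0,1,2,4,5,6}
'd' @ 1: {5,6,7}  (accept∈set)
'a' @ 2: {}  — state set empty
rest 'dcaaeeac' ignored (set empty)
end set {} — state 5 not in

Answer: REJECT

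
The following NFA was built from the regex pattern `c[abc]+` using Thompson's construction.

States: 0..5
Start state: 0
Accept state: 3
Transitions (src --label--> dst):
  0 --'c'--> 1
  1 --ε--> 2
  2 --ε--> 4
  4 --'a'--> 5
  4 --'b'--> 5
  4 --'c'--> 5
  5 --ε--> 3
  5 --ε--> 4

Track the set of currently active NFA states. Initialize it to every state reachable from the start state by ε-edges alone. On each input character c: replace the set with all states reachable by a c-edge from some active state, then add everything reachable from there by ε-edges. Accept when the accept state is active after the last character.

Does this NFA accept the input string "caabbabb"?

S₀ = ε-closure({0}) = {0}
'c' @ 1: {1,2,4}
'a' @ 2: {3,4,5}  ✓accept
'a' @ 3: {3,4,5}  ✓accept
'b' @ 4: {3,4,5}  ✓accept
'b' @ 5: {3,4,5}  ✓accept
'a' @ 6: {3,4,5}  ✓accept
'b' @ 7: {3,4,5}  ✓accept
'b' @ 8: {3,4,5}  ✓accept
final: {3,4,5}; accept 3 in set

Answer: ACCEPT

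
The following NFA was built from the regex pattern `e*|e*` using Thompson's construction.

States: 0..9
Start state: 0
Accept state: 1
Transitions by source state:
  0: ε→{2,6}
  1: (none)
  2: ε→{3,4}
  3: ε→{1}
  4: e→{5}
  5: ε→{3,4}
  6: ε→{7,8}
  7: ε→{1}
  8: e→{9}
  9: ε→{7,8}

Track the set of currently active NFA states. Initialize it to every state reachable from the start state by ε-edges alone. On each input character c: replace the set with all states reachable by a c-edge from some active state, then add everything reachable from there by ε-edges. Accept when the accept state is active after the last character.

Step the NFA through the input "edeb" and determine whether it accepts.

S₀ = ε-closure({0}) = {0,1,2,3,4,6,7,8}
'e' @ 1: {1,3,4,5,7,8,9}  (accept∈set)
'd' @ 2: {}  — dead — no transitions
rest 'eb' ignored (set empty)
end set {} — state 1 not in

Answer: REJECT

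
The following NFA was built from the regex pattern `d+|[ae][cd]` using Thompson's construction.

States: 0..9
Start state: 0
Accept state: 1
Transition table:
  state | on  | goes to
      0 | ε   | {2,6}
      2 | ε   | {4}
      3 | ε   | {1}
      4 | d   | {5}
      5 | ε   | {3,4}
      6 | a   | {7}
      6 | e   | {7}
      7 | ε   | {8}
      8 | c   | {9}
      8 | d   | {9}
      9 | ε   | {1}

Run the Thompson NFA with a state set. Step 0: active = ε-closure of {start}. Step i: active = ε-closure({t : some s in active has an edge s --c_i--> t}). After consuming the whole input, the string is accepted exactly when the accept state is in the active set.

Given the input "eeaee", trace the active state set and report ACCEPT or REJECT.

initial (ε-close {0}): {0,2,4,6}
'e' @ 1: {7,8}
'e' @ 2: {}  — no active states
rest 'aee' ignored (set empty)
after full input: {}  (accept=1 not in)

Answer: REJECT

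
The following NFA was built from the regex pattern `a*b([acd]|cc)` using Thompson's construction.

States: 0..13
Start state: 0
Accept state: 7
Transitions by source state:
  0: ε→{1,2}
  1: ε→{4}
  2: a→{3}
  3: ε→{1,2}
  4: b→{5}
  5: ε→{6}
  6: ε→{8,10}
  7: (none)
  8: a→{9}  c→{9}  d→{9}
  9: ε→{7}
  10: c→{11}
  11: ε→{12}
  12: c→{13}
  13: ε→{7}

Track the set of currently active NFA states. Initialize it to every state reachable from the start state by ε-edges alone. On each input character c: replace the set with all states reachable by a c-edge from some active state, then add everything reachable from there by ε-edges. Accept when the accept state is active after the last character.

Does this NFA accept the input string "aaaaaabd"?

S₀ = ε-closure({0}) = {0,1,2,4}
'a' @ 1: {1,2,3,4}
'a' @ 2: {1,2,3,4}
'a' @ 3: {1,2,3,4}
'a' @ 4: {1,2,3,4}
'a' @ 5: {1,2,3,4}
'a' @ 6: {1,2,3,4}
'b' @ 7: {5,6,8,10}
'd' @ 8: {7,9}  [accepting]
end set {7,9} — state 7 in

Answer: ACCEPT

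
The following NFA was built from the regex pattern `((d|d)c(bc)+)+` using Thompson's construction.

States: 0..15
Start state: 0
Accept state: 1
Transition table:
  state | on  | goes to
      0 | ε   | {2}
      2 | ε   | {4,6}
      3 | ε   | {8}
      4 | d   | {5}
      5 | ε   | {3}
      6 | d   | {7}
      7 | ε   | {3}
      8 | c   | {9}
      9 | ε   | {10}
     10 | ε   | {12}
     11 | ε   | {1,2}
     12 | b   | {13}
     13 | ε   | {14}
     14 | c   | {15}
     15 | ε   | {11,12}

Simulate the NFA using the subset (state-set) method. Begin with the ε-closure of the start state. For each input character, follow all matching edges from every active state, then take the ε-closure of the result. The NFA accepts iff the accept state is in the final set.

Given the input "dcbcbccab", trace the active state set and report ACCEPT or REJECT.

Answer: REJECT

Trace:
S₀ = ε-closure({0}) = {0,2,4,6}
'd' @ 1: {3,5,7,8}
'c' @ 2: {9,10,12}
'b' @ 3: {13,14}
'c' @ 4: {1,2,4,6,11,12,15}  ✓accept
'b' @ 5: {13,14}
'c' @ 6: {1,2,4,6,11,12,15}  ✓accept
'c' @ 7: {}  — dead — no transitions
rest 'ab' ignored (set empty)
final: {}; accept 1 not in set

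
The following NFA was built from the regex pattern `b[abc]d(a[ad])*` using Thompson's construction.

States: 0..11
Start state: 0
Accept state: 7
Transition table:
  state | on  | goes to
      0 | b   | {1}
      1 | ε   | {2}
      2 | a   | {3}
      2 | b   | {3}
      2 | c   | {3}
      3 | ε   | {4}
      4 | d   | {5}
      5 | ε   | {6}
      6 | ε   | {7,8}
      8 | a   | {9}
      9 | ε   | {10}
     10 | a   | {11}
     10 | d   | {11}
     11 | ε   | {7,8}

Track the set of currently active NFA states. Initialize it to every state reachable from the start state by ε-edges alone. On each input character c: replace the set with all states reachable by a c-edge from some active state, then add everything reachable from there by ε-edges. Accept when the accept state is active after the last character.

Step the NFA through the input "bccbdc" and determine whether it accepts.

start: ε-closure({0}) = {0}
'b' @ 1: {1,2}
'c' @ 2: {3,4}
'c' @ 3: {}  — dead — no transitions
rest 'bdc' ignored (set empty)
end set {} — state 7 not in

Answer: REJECT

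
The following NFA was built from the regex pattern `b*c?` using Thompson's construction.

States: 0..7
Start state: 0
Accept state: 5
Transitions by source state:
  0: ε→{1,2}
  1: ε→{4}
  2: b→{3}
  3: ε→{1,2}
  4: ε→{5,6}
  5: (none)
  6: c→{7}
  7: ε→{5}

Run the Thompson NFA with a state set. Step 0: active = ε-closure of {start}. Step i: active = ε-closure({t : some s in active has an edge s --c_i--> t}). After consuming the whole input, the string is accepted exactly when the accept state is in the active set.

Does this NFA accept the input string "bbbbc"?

Answer: ACCEPT

Trace:
start: ε-closure({0}) = {0,1,2,4,5,6}
'b' @ 1: {1,2,3,4,5,6}  [accepting]
'b' @ 2: {1,2,3,4,5,6}  [accepting]
'b' @ 3: {1,2,3,4,5,6}  [accepting]
'b' @ 4: {1,2,3,4,5,6}  [accepting]
'c' @ 5: {5,7}  [accepting]
final: {5,7}; accept 5 in set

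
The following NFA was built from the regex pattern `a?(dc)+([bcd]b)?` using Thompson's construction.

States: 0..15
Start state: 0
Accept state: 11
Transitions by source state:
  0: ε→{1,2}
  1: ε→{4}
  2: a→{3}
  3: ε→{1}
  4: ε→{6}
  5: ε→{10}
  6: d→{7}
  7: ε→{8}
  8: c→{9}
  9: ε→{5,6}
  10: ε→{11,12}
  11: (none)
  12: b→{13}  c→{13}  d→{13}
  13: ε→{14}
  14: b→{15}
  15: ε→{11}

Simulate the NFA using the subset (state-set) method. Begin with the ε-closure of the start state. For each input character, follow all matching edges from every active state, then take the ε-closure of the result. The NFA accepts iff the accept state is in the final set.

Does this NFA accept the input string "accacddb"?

start: ε-closure({0}) = {0,1,2,4,6}
'a' @ 1: {1,3,4,6}
'c' @ 2: {}  — no active states
rest 'cacddb' ignored (set empty)
end set {} — state 11 not in

Answer: REJECT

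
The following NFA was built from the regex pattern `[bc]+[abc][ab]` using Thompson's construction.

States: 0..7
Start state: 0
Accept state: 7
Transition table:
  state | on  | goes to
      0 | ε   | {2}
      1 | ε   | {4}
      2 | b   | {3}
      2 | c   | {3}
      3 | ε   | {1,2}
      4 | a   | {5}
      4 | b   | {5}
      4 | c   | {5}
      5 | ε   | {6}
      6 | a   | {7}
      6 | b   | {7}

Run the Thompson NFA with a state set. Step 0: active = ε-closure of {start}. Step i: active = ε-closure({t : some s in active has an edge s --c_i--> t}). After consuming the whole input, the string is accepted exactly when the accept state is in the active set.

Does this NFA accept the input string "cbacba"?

Answer: REJECT

Steps:
initial (ε-close {0}): {0,2}
'c' @ 1: {1,2,3,4}
'b' @ 2: {1,2,3,4,5,6}
'a' @ 3: {5,6,7}  [accepting]
'c' @ 4: {}  — state set empty
rest 'ba' ignored (set empty)
final: {}; accept 7 not in set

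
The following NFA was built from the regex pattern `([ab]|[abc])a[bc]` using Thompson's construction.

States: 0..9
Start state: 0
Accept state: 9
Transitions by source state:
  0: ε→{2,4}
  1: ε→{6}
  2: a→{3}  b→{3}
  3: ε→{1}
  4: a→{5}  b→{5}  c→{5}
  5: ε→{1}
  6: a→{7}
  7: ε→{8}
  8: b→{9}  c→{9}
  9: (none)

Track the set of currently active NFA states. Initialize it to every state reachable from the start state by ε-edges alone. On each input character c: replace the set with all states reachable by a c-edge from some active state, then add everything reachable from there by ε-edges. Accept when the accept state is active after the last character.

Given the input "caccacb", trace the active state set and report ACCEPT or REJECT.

Answer: REJECT

Steps:
S₀ = ε-closure({0}) = {0,2,4}
'c' @ 1: {1,5,6}
'a' @ 2: {7,8}
'c' @ 3: {9}  [accepting]
'c' @ 4: {}  — state set empty
rest 'acb' ignored (set empty)
after full input: {}  (accept=9 not in)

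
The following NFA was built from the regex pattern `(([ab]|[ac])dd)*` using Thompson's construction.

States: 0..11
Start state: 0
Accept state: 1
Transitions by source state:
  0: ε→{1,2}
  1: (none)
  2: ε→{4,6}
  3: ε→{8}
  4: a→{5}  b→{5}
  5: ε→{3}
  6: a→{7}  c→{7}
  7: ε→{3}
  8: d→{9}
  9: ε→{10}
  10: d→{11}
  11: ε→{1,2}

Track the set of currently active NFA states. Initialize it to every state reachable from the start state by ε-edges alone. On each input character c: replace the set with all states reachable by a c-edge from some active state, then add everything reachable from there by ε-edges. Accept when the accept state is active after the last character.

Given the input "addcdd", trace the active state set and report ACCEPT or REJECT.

start: ε-closure({0}) = {0,1,2,4,6}
'a' @ 1: {3,5,7,8}
'd' @ 2: {9,10}
'd' @ 3: {1,2,4,6,11}  ✓accept
'c' @ 4: {3,7,8}
'd' @ 5: {9,10}
'd' @ 6: {1,2,4,6,11}  ✓accept
final: {1,2,4,6,11}; accept 1 in set

Answer: ACCEPT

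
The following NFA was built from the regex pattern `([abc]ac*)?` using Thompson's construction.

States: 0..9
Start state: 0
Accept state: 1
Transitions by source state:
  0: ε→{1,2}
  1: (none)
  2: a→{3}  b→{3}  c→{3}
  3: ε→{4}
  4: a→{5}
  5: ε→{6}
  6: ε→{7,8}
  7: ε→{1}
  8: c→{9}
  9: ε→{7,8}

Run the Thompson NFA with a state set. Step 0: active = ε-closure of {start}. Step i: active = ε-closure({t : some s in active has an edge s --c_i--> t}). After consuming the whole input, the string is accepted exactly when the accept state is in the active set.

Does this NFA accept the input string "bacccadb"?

initial (ε-close {0}): {0,1,2}
'b' @ 1: {3,4}
'a' @ 2: {1,5,6,7,8}  (accept∈set)
'c' @ 3: {1,7,8,9}  (accept∈set)
'c' @ 4: {1,7,8,9}  (accept∈set)
'c' @ 5: {1,7,8,9}  (accept∈set)
'a' @ 6: {}  — no active states
rest 'db' ignored (set empty)
end set {} — state 1 not in

Answer: REJECT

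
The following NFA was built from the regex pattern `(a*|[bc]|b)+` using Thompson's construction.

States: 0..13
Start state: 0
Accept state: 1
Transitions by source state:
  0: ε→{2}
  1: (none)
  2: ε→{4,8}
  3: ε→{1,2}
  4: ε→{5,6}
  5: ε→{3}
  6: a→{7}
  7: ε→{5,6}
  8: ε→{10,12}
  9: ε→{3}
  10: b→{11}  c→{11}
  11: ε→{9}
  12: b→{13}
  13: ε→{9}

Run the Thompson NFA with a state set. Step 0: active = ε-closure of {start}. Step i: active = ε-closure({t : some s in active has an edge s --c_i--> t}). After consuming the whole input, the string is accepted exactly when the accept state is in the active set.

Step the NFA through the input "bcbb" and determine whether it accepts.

initial (ε-close {0}): {0,1,2,3,4,5,6,8,10,12}
'b' @ 1: {1,2,3,4,5,6,8,9,10,11,12,13}  (accept∈set)
'c' @ 2: {1,2,3,4,5,6,8,9,10,11,12}  (accept∈set)
'b' @ 3: {1,2,3,4,5,6,8,9,10,11,12,13}  (accept∈set)
'b' @ 4: {1,2,3,4,5,6,8,9,10,11,12,13}  (accept∈set)
final: {1,2,3,4,5,6,8,9,10,11,12,13}; accept 1 in set

Answer: ACCEPT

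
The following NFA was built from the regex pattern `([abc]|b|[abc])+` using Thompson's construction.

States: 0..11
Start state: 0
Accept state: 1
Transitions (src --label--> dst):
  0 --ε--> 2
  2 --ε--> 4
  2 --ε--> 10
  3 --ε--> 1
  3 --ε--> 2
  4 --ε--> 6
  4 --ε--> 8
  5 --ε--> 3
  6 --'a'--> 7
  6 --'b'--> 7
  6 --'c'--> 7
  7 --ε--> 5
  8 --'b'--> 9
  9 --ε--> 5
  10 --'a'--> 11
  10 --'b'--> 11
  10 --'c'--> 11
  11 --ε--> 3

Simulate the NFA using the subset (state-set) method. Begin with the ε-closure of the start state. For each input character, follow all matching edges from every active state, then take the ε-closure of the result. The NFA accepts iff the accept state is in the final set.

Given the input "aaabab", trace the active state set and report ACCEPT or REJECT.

S₀ = ε-closure({0}) = {0,2,4,6,8,10}
'a' @ 1: {1,2,3,4,5,6,7,8,10,11}  [accepting]
'a' @ 2: {1,2,3,4,5,6,7,8,10,11}  [accepting]
'a' @ 3: {1,2,3,4,5,6,7,8,10,11}  [accepting]
'b' @ 4: {1,2,3,4,5,6,7,8,9,10,11}  [accepting]
'a' @ 5: {1,2,3,4,5,6,7,8,10,11}  [accepting]
'b' @ 6: {1,2,3,4,5,6,7,8,9,10,11}  [accepting]
end set {1,2,3,4,5,6,7,8,9,10,11} — state 1 in

Answer: ACCEPT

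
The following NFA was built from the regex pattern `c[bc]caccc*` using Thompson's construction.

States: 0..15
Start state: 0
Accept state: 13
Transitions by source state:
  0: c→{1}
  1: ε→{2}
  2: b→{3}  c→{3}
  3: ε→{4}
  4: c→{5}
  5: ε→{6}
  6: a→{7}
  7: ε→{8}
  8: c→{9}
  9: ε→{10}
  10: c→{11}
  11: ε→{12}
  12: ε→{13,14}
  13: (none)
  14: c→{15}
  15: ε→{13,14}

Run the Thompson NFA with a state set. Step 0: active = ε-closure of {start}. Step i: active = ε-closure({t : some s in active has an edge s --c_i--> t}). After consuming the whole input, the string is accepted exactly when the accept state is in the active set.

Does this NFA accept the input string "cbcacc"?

Answer: ACCEPT

Derivation:
S₀ = ε-closure({0}) = {0}
'c' @ 1: {1,2}
'b' @ 2: {3,4}
'c' @ 3: {5,6}
'a' @ 4: {7,8}
'c' @ 5: {9,10}
'c' @ 6: {11,12,13,14}  [accepting]
final: {11,12,13,14}; accept 13 in set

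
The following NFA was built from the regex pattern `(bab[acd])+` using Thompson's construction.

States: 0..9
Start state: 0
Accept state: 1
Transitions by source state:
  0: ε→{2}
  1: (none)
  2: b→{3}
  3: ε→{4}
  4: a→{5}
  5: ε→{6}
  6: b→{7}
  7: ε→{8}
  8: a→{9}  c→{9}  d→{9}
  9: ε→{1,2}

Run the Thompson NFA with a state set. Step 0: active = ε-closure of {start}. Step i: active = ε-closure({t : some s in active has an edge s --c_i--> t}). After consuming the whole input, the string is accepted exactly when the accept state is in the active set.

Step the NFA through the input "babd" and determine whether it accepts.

S₀ = ε-closure({0}) = {0,2}
'b' @ 1: {3,4}
'a' @ 2: {5,6}
'b' @ 3: {7,8}
'd' @ 4: {1,2,9}  (accept∈set)
end set {1,2,9} — state 1 in

Answer: ACCEPT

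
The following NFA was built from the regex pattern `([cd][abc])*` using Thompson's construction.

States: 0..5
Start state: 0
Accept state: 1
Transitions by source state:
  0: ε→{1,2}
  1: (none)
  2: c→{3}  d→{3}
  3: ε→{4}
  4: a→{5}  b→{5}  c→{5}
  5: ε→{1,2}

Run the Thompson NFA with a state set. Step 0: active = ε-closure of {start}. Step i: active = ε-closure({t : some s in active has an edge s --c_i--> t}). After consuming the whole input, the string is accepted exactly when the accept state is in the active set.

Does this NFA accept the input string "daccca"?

start: ε-closure({0}) = {0,1,2}
'd' @ 1: {3,4}
'a' @ 2: {1,2,5}  (accept∈set)
'c' @ 3: {3,4}
'c' @ 4: {1,2,5}  (accept∈set)
'c' @ 5: {3,4}
'a' @ 6: {1,2,5}  (accept∈set)
final: {1,2,5}; accept 1 in set

Answer: ACCEPT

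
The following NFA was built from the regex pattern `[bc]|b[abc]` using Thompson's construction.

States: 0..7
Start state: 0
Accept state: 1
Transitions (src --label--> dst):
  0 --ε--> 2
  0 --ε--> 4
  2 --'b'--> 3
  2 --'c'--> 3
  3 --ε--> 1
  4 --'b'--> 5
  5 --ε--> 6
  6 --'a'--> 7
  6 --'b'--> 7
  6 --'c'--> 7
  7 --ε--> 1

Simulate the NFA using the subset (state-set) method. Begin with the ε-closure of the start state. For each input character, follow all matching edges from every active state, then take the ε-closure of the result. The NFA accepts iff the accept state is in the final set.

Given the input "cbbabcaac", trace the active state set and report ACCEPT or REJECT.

start: ε-closure({0}) = {0,2,4}
'c' @ 1: {1,3}  [accepting]
'b' @ 2: {}  — no active states
rest 'babcaac' ignored (set empty)
final: {}; accept 1 not in set

Answer: REJECT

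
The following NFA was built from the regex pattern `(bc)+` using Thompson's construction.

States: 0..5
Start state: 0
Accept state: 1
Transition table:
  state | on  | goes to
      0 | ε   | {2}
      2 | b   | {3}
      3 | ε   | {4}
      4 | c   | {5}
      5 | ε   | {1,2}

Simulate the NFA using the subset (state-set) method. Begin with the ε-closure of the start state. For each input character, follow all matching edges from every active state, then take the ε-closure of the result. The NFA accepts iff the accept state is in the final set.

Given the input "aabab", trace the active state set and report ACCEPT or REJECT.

Answer: REJECT

Trace:
initial (ε-close {0}): {0,2}
'a' @ 1: {}  — state set empty
rest 'abab' ignored (set empty)
end set {} — state 1 not in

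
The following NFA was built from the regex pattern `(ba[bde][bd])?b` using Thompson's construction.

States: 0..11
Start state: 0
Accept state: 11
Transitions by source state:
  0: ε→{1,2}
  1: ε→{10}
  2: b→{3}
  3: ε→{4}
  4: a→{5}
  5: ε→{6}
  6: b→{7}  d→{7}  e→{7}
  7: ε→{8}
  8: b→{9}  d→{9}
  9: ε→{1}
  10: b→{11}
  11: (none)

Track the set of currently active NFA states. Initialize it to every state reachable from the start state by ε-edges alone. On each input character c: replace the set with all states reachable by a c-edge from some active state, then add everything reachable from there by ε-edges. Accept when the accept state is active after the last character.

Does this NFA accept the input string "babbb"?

S₀ = ε-closure({0}) = {0,1,2,10}
'b' @ 1: {3,4,11}  ✓accept
'a' @ 2: {5,6}
'b' @ 3: {7,8}
'b' @ 4: {1,9,10}
'b' @ 5: {11}  ✓accept
end set {11} — state 11 in

Answer: ACCEPT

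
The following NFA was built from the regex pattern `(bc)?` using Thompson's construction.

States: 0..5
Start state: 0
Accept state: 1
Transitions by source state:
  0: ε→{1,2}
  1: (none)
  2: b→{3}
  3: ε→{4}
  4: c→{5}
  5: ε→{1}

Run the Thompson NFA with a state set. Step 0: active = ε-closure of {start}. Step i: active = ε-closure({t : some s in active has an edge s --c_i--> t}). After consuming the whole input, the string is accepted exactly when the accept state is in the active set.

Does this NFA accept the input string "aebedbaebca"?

Answer: REJECT

Trace:
start: ε-closure({0}) = {0,1,2}
'a' @ 1: {}  — state set empty
rest 'ebedbaebca' ignored (set empty)
final: {}; accept 1 not in set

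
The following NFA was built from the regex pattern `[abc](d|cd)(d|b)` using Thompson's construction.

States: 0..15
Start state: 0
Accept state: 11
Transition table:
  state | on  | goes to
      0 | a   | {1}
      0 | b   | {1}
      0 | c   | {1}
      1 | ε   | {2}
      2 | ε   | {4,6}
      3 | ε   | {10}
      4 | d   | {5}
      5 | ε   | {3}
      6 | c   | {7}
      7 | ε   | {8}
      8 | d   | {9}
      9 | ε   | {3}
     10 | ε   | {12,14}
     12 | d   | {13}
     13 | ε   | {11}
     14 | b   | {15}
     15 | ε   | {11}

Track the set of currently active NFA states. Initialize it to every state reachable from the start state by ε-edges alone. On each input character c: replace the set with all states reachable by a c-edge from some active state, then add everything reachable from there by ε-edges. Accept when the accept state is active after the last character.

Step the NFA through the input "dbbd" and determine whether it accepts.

S₀ = ε-closure({0}) = {0}
'd' @ 1: {}  — state set empty
rest 'bbd' ignored (set empty)
end set {} — state 11 not in

Answer: REJECT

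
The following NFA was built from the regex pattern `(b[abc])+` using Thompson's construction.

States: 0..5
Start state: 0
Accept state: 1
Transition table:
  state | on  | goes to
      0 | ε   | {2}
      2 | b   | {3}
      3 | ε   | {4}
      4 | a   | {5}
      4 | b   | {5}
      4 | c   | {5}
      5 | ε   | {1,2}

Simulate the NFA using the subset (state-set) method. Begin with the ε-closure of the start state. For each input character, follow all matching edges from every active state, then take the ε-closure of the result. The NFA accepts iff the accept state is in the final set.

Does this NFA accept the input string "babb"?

S₀ = ε-closure({0}) = {0,2}
'b' @ 1: {3,4}
'a' @ 2: {1,2,5}  (accept∈set)
'b' @ 3: {3,4}
'b' @ 4: {1,2,5}  (accept∈set)
final: {1,2,5}; accept 1 in set

Answer: ACCEPT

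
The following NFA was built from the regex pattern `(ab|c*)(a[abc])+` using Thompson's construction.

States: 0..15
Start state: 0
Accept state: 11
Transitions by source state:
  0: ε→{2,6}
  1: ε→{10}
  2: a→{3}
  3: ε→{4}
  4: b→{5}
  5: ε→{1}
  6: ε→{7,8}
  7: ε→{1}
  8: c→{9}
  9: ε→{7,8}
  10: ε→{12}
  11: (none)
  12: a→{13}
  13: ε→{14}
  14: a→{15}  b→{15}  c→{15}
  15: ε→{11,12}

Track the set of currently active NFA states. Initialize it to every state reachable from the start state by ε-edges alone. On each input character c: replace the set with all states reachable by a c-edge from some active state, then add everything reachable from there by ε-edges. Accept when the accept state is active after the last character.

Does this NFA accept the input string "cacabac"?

initial (ε-close {0}): {0,1,2,6,7,8,10,12}
'c' @ 1: {1,7,8,9,10,12}
'a' @ 2: {13,14}
'c' @ 3: {11,12,15}  [accepting]
'a' @ 4: {13,14}
'b' @ 5: {11,12,15}  [accepting]
'a' @ 6: {13,14}
'c' @ 7: {11,12,15}  [accepting]
end set {11,12,15} — state 11 in

Answer: ACCEPT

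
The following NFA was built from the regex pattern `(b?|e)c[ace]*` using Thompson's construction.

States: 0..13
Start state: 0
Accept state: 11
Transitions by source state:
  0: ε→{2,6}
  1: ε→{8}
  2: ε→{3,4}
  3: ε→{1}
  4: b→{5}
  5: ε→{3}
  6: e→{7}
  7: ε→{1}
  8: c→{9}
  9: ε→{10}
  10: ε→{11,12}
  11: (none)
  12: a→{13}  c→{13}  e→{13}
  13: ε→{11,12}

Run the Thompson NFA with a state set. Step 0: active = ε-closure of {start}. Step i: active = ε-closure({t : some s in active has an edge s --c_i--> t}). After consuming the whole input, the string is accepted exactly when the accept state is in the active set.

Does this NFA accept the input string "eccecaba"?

Answer: REJECT

Derivation:
start: ε-closure({0}) = {0,1,2,3,4,6,8}
'e' @ 1: {1,7,8}
'c' @ 2: {9,10,11,12}  (accept∈set)
'c' @ 3: {11,12,13}  (accept∈set)
'e' @ 4: {11,12,13}  (accept∈set)
'c' @ 5: {11,12,13}  (accept∈set)
'a' @ 6: {11,12,13}  (accept∈set)
'b' @ 7: {}  — state set empty
rest 'a' ignored (set empty)
final: {}; accept 11 not in set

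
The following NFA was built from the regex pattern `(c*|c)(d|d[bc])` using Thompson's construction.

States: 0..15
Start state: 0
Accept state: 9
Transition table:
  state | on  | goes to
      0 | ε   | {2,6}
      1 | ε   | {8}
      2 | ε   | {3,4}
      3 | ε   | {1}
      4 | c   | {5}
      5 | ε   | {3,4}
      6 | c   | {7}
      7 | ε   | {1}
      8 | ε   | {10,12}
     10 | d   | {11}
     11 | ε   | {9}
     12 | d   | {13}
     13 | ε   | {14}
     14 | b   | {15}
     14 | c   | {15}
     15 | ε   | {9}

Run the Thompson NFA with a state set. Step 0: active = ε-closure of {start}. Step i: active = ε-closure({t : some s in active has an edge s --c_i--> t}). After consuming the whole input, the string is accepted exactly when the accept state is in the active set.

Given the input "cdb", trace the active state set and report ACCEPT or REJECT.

S₀ = ε-closure({0}) = {0,1,2,3,4,6,8,10,12}
'c' @ 1: {1,3,4,5,7,8,10,12}
'd' @ 2: {9,11,13,14}  [accepting]
'b' @ 3: {9,15}  [accepting]
final: {9,15}; accept 9 in set

Answer: ACCEPT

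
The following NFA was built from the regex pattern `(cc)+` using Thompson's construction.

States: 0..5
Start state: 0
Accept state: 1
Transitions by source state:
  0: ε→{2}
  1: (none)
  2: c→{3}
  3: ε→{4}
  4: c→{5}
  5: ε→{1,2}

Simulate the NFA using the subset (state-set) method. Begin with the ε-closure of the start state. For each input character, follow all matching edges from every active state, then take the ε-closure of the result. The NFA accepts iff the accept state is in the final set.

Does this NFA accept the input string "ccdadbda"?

start: ε-closure({0}) = {0,2}
'c' @ 1: {3,4}
'c' @ 2: {1,2,5}  ✓accept
'd' @ 3: {}  — no active states
rest 'adbda' ignored (set empty)
final: {}; accept 1 not in set

Answer: REJECT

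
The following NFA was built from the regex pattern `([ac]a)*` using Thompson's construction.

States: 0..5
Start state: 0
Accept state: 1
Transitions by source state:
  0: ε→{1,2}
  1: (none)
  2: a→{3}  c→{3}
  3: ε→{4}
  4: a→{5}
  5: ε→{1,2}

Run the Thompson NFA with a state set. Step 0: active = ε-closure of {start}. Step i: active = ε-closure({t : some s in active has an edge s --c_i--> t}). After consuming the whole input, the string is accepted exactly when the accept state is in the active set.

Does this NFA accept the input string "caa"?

start: ε-closure({0}) = {0,1,2}
'c' @ 1: {3,4}
'a' @ 2: {1,2,5}  ✓accept
'a' @ 3: {3,4}
end set {3,4} — state 1 not in

Answer: REJECT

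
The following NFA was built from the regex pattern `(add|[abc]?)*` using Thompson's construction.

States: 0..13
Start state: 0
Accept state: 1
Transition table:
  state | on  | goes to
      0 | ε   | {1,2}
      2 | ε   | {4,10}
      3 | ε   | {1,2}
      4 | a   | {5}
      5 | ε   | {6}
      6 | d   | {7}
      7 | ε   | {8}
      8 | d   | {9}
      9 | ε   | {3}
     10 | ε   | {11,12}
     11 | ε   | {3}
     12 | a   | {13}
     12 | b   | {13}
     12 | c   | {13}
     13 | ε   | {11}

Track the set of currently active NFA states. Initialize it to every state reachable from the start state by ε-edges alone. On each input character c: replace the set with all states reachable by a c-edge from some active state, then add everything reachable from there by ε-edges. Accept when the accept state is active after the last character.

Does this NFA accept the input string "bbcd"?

start: ε-closure({0}) = {0,1,2,3,4,10,11,12}
'b' @ 1: {1,2,3,4,10,11,12,13}  [accepting]
'b' @ 2: {1,2,3,4,10,11,12,13}  [accepting]
'c' @ 3: {1,2,3,4,10,11,12,13}  [accepting]
'd' @ 4: {}  — no active states
end set {} — state 1 not in

Answer: REJECT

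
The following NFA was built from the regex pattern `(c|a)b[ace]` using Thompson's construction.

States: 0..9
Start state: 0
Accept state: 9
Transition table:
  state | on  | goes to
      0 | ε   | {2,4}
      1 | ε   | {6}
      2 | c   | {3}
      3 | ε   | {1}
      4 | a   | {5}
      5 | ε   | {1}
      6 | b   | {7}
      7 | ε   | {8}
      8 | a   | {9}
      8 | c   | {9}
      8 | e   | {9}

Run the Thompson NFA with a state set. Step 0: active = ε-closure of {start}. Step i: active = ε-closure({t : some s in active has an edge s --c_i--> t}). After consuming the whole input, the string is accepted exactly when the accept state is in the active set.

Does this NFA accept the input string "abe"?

Answer: ACCEPT

Derivation:
S₀ = ε-closure({0}) = {0,2,4}
'a' @ 1: {1,5,6}
'b' @ 2: {7,8}
'e' @ 3: {9}  (accept∈set)
final: {9}; accept 9 in set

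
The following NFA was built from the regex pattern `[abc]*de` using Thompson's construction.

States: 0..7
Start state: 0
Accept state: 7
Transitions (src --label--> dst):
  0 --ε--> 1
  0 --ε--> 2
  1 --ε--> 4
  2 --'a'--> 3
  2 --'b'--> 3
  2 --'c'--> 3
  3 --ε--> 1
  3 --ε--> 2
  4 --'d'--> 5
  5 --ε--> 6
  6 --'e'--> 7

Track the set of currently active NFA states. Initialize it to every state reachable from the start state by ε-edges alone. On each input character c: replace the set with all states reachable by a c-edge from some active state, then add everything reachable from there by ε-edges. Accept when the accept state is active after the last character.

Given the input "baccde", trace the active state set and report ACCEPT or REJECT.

Answer: ACCEPT

Trace:
initial (ε-close {0}): {0,1,2,4}
'b' @ 1: {1,2,3,4}
'a' @ 2: {1,2,3,4}
'c' @ 3: {1,2,3,4}
'c' @ 4: {1,2,3,4}
'd' @ 5: {5,6}
'e' @ 6: {7}  (accept∈set)
end set {7} — state 7 in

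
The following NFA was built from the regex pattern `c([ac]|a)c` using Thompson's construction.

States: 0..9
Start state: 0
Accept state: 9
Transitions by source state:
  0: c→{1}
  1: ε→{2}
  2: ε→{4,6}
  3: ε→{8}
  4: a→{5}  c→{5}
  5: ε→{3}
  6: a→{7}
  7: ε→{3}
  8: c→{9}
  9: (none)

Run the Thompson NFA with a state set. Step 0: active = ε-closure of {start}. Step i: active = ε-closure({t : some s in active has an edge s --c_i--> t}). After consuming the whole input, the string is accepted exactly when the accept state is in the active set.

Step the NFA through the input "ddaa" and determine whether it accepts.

start: ε-closure({0}) = {0}
'd' @ 1: {}  — no active states
rest 'daa' ignored (set empty)
final: {}; accept 9 not in set

Answer: REJECT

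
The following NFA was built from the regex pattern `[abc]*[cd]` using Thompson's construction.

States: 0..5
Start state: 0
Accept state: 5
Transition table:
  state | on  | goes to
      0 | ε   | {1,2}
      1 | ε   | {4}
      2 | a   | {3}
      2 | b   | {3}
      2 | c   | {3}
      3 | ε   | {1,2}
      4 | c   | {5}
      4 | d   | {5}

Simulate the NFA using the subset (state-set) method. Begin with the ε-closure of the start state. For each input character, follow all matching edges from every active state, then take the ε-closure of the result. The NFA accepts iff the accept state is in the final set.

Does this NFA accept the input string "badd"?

Answer: REJECT

Derivation:
initial (ε-close {0}): {0,1,2,4}
'b' @ 1: {1,2,3,4}
'a' @ 2: {1,2,3,4}
'd' @ 3: {5}  ✓accept
'd' @ 4: {}  — no active states
end set {} — state 5 not in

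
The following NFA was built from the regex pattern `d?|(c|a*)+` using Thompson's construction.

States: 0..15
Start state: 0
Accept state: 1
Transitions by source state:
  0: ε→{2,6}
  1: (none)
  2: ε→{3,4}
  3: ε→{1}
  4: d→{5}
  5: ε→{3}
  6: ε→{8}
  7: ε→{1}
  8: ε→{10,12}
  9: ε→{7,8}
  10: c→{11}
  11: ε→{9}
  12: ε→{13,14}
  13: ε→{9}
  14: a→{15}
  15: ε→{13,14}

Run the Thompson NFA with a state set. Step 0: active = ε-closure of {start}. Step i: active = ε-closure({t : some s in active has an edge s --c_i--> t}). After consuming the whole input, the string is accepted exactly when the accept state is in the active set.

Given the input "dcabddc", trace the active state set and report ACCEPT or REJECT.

Answer: REJECT

Trace:
initial (ε-close {0}): {0,1,2,3,4,6,7,8,9,10,12,13,14}
'd' @ 1: {1,3,5}  [accepting]
'c' @ 2: {}  — no active states
rest 'abddc' ignored (set empty)
end set {} — state 1 not in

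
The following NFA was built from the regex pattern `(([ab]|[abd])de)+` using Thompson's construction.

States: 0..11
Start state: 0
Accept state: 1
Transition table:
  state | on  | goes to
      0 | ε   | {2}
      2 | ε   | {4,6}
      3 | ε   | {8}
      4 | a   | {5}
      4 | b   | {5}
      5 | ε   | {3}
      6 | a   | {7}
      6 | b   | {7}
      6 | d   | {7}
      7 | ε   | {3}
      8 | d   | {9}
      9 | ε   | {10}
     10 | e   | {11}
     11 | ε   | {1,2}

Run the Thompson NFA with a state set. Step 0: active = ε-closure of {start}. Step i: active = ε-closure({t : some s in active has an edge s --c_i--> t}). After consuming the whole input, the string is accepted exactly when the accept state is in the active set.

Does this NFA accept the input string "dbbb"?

initial (ε-close {0}): {0,2,4,6}
'd' @ 1: {3,7,8}
'b' @ 2: {}  — dead — no transitions
rest 'bb' ignored (set empty)
end set {} — state 1 not in

Answer: REJECT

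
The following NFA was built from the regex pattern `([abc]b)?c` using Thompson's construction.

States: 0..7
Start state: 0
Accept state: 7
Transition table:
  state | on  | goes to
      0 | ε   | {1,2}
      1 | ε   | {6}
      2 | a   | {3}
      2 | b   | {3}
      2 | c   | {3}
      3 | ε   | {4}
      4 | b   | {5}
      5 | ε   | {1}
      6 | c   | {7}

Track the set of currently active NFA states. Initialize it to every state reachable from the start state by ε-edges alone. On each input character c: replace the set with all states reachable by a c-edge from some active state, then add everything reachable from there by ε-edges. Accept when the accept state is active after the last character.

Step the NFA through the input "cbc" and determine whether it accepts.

S₀ = ε-closure({0}) = {0,1,2,6}
'c' @ 1: {3,4,7}  (accept∈set)
'b' @ 2: {1,5,6}
'c' @ 3: {7}  (accept∈set)
end set {7} — state 7 in

Answer: ACCEPT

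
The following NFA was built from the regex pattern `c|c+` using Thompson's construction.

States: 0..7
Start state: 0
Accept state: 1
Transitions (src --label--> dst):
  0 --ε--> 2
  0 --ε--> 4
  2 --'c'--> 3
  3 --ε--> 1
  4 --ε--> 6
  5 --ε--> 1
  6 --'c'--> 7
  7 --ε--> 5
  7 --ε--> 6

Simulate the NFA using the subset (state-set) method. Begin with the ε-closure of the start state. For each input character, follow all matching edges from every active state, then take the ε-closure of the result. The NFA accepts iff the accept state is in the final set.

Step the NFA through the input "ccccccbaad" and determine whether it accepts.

Answer: REJECT

Derivation:
initial (ε-close {0}): {0,2,4,6}
'c' @ 1: {1,3,5,6,7}  (accept∈set)
'c' @ 2: {1,5,6,7}  (accept∈set)
'c' @ 3: {1,5,6,7}  (accept∈set)
'c' @ 4: {1,5,6,7}  (accept∈set)
'c' @ 5: {1,5,6,7}  (accept∈set)
'c' @ 6: {1,5,6,7}  (accept∈set)
'b' @ 7: {}  — dead — no transitions
rest 'aad' ignored (set empty)
after full input: {}  (accept=1 not in)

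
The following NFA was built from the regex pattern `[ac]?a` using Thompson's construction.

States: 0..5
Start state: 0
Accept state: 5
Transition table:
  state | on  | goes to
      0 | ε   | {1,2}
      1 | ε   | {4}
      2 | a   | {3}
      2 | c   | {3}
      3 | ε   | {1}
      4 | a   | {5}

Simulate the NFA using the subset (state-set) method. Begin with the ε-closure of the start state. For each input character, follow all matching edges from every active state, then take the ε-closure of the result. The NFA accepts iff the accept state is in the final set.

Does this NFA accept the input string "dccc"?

start: ε-closure({0}) = {0,1,2,4}
'd' @ 1: {}  — no active states
rest 'ccc' ignored (set empty)
after full input: {}  (accept=5 not in)

Answer: REJECT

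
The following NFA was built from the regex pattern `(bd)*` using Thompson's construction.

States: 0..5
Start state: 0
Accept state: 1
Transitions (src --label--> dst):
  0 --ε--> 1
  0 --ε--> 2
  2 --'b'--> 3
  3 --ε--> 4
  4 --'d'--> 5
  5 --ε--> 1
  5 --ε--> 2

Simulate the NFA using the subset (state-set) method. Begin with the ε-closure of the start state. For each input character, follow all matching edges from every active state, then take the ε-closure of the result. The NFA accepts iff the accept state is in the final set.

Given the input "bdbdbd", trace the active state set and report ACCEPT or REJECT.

Answer: ACCEPT

Derivation:
start: ε-closure({0}) = {0,1,2}
'b' @ 1: {3,4}
'd' @ 2: {1,2,5}  [accepting]
'b' @ 3: {3,4}
'd' @ 4: {1,2,5}  [accepting]
'b' @ 5: {3,4}
'd' @ 6: {1,2,5}  [accepting]
after full input: {1,2,5}  (accept=1 in)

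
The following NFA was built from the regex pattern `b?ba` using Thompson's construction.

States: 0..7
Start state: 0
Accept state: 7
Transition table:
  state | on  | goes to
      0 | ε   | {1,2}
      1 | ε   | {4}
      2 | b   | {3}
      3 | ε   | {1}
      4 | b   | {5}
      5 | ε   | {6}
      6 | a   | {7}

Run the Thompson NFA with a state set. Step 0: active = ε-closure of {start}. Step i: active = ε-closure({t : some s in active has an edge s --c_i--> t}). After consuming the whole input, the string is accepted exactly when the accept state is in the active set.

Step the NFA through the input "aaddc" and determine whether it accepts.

Answer: REJECT

Derivation:
start: ε-closure({0}) = {0,1,2,4}
'a' @ 1: {}  — state set empty
rest 'addc' ignored (set empty)
final: {}; accept 7 not in set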